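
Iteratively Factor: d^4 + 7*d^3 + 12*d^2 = (d)*(d^3 + 7*d^2 + 12*d) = d^2*(d^2 + 7*d + 12) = d^2*(d + 4)*(d + 3)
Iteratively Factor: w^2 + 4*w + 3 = (w + 3)*(w + 1)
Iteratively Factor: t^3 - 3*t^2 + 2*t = (t - 2)*(t^2 - t) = t*(t - 2)*(t - 1)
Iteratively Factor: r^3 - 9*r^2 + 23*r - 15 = (r - 5)*(r^2 - 4*r + 3) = (r - 5)*(r - 1)*(r - 3)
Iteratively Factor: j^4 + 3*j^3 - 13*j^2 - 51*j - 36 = (j + 3)*(j^3 - 13*j - 12) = (j + 1)*(j + 3)*(j^2 - j - 12) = (j + 1)*(j + 3)^2*(j - 4)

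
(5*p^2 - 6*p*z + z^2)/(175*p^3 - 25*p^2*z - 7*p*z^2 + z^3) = (-p + z)/(-35*p^2 - 2*p*z + z^2)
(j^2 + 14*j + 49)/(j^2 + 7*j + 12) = (j^2 + 14*j + 49)/(j^2 + 7*j + 12)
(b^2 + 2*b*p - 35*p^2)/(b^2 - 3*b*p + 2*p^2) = (b^2 + 2*b*p - 35*p^2)/(b^2 - 3*b*p + 2*p^2)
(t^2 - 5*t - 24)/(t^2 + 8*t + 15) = (t - 8)/(t + 5)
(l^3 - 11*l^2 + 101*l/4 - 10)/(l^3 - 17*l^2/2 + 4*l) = (l - 5/2)/l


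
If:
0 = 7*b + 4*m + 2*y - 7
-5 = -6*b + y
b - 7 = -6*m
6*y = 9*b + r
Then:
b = 37/55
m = 58/55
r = -651/55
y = -53/55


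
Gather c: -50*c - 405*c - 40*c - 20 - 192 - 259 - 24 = -495*c - 495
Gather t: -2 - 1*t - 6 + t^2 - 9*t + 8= t^2 - 10*t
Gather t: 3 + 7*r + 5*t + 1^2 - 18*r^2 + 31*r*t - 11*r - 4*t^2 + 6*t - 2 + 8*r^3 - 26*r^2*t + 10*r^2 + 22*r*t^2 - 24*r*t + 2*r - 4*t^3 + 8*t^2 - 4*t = 8*r^3 - 8*r^2 - 2*r - 4*t^3 + t^2*(22*r + 4) + t*(-26*r^2 + 7*r + 7) + 2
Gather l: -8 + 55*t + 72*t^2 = 72*t^2 + 55*t - 8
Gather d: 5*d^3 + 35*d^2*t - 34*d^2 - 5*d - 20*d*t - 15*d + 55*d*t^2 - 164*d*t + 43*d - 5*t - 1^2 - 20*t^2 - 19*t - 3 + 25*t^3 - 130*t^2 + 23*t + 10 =5*d^3 + d^2*(35*t - 34) + d*(55*t^2 - 184*t + 23) + 25*t^3 - 150*t^2 - t + 6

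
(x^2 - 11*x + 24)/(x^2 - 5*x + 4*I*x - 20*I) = (x^2 - 11*x + 24)/(x^2 + x*(-5 + 4*I) - 20*I)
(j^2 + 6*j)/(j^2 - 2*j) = (j + 6)/(j - 2)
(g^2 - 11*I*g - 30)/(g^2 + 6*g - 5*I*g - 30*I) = (g - 6*I)/(g + 6)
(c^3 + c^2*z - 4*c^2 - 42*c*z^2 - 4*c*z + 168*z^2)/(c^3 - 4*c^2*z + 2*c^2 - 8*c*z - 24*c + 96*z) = (-c^2 - c*z + 42*z^2)/(-c^2 + 4*c*z - 6*c + 24*z)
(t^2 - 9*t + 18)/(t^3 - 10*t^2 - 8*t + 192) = (t - 3)/(t^2 - 4*t - 32)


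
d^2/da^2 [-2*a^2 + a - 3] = -4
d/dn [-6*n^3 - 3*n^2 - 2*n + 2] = -18*n^2 - 6*n - 2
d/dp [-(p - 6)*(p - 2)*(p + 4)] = -3*p^2 + 8*p + 20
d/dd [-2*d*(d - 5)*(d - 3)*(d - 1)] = -8*d^3 + 54*d^2 - 92*d + 30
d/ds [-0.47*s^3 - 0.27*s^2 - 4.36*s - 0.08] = -1.41*s^2 - 0.54*s - 4.36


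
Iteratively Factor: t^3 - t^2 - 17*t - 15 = (t + 1)*(t^2 - 2*t - 15) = (t + 1)*(t + 3)*(t - 5)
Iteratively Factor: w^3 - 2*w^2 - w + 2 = (w - 1)*(w^2 - w - 2) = (w - 1)*(w + 1)*(w - 2)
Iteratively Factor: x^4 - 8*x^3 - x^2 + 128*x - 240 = (x - 4)*(x^3 - 4*x^2 - 17*x + 60) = (x - 4)*(x + 4)*(x^2 - 8*x + 15) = (x - 5)*(x - 4)*(x + 4)*(x - 3)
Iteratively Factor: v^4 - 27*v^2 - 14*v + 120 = (v - 2)*(v^3 + 2*v^2 - 23*v - 60) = (v - 2)*(v + 3)*(v^2 - v - 20) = (v - 5)*(v - 2)*(v + 3)*(v + 4)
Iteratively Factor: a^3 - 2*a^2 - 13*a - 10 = (a - 5)*(a^2 + 3*a + 2) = (a - 5)*(a + 1)*(a + 2)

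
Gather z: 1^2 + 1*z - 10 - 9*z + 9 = -8*z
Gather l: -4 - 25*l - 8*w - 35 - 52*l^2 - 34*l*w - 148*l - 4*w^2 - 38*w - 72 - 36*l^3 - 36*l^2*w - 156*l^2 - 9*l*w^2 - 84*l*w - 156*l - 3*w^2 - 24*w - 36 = -36*l^3 + l^2*(-36*w - 208) + l*(-9*w^2 - 118*w - 329) - 7*w^2 - 70*w - 147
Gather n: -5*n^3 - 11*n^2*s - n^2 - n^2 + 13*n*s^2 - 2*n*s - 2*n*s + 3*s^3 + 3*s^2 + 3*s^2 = -5*n^3 + n^2*(-11*s - 2) + n*(13*s^2 - 4*s) + 3*s^3 + 6*s^2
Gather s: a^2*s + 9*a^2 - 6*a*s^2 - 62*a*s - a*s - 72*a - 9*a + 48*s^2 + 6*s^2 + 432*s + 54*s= 9*a^2 - 81*a + s^2*(54 - 6*a) + s*(a^2 - 63*a + 486)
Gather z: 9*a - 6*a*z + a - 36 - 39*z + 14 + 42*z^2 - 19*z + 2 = 10*a + 42*z^2 + z*(-6*a - 58) - 20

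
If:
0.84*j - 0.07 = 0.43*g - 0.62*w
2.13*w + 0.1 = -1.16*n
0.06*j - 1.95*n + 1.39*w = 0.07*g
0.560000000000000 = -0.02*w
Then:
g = -3506.71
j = -1774.35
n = 51.33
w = -28.00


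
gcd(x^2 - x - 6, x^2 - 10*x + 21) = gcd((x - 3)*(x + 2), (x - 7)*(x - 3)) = x - 3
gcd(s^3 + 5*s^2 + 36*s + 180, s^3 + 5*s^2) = s + 5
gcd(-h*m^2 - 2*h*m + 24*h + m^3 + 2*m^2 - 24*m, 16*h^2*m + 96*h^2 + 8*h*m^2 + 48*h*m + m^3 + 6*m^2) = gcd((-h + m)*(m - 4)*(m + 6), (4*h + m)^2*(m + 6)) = m + 6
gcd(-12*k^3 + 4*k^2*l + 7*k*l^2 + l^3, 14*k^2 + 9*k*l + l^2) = 2*k + l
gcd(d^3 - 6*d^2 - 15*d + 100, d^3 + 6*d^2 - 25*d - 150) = d - 5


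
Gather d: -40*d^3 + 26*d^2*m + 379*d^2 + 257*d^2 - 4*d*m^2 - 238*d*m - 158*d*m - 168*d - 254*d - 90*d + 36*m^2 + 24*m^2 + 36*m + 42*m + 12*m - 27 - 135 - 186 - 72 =-40*d^3 + d^2*(26*m + 636) + d*(-4*m^2 - 396*m - 512) + 60*m^2 + 90*m - 420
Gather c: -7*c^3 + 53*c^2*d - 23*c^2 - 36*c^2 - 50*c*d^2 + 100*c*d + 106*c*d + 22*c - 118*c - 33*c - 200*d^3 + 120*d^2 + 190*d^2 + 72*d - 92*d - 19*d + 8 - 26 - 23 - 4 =-7*c^3 + c^2*(53*d - 59) + c*(-50*d^2 + 206*d - 129) - 200*d^3 + 310*d^2 - 39*d - 45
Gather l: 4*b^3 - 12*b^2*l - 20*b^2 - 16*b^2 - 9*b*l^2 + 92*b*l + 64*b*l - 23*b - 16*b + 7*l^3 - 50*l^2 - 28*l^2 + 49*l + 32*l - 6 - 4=4*b^3 - 36*b^2 - 39*b + 7*l^3 + l^2*(-9*b - 78) + l*(-12*b^2 + 156*b + 81) - 10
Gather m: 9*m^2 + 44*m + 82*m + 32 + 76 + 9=9*m^2 + 126*m + 117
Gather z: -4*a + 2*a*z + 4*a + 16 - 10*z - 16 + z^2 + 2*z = z^2 + z*(2*a - 8)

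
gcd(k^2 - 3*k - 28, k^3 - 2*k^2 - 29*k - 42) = k - 7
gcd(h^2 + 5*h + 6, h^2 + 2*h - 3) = h + 3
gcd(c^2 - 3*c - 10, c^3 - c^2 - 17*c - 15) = c - 5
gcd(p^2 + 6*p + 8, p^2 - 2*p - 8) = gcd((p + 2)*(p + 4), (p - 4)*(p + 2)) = p + 2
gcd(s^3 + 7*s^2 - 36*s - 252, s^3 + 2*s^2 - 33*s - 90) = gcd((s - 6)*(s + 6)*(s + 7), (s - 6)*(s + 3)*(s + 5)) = s - 6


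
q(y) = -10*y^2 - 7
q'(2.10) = -42.00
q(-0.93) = -15.65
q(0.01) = -7.00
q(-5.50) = -309.50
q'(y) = -20*y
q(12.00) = -1447.00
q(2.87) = -89.37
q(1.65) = -34.22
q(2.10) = -51.10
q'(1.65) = -33.00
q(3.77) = -149.13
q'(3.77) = -75.40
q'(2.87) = -57.40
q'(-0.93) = 18.60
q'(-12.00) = 240.00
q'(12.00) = -240.00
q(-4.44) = -204.14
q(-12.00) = -1447.00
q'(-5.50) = 110.00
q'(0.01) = -0.20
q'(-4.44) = 88.80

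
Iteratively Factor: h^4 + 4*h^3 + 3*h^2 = (h + 1)*(h^3 + 3*h^2) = h*(h + 1)*(h^2 + 3*h) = h^2*(h + 1)*(h + 3)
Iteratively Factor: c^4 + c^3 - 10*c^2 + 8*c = (c - 2)*(c^3 + 3*c^2 - 4*c) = (c - 2)*(c + 4)*(c^2 - c) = (c - 2)*(c - 1)*(c + 4)*(c)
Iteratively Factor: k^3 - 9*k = (k + 3)*(k^2 - 3*k) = k*(k + 3)*(k - 3)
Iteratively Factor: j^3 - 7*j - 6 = (j - 3)*(j^2 + 3*j + 2) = (j - 3)*(j + 1)*(j + 2)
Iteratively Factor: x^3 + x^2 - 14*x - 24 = (x + 3)*(x^2 - 2*x - 8) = (x + 2)*(x + 3)*(x - 4)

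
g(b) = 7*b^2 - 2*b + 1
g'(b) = 14*b - 2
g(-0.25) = 1.94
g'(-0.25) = -5.50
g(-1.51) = 19.98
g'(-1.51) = -23.14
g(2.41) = 36.84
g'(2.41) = 31.74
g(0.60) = 2.32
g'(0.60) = 6.40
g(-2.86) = 63.98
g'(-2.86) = -42.04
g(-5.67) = 237.38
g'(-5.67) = -81.38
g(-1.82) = 27.83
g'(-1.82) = -27.48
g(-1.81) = 27.55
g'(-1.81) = -27.34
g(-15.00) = 1606.00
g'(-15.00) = -212.00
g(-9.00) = 586.00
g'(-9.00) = -128.00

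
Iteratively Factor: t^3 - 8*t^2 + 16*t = (t - 4)*(t^2 - 4*t) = t*(t - 4)*(t - 4)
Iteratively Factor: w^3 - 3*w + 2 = (w + 2)*(w^2 - 2*w + 1) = (w - 1)*(w + 2)*(w - 1)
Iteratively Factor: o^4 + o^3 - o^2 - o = (o + 1)*(o^3 - o) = o*(o + 1)*(o^2 - 1) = o*(o + 1)^2*(o - 1)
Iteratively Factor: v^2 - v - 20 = (v - 5)*(v + 4)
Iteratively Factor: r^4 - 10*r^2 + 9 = (r - 1)*(r^3 + r^2 - 9*r - 9) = (r - 1)*(r + 3)*(r^2 - 2*r - 3) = (r - 1)*(r + 1)*(r + 3)*(r - 3)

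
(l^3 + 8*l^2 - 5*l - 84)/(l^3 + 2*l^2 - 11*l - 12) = (l + 7)/(l + 1)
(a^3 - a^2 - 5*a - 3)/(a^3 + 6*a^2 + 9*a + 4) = (a - 3)/(a + 4)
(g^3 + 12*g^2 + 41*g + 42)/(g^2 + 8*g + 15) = (g^2 + 9*g + 14)/(g + 5)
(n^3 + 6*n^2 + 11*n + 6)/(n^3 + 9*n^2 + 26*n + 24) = (n + 1)/(n + 4)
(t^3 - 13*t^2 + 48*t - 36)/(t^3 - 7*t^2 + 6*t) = (t - 6)/t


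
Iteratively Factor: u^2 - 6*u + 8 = (u - 2)*(u - 4)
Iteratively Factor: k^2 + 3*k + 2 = (k + 2)*(k + 1)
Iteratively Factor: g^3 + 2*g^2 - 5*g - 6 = (g - 2)*(g^2 + 4*g + 3) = (g - 2)*(g + 3)*(g + 1)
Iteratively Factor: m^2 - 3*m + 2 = (m - 2)*(m - 1)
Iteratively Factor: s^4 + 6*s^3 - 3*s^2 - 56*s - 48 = (s + 4)*(s^3 + 2*s^2 - 11*s - 12) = (s + 4)^2*(s^2 - 2*s - 3) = (s - 3)*(s + 4)^2*(s + 1)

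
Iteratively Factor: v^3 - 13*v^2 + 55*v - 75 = (v - 5)*(v^2 - 8*v + 15) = (v - 5)*(v - 3)*(v - 5)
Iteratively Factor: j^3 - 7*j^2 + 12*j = (j)*(j^2 - 7*j + 12) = j*(j - 3)*(j - 4)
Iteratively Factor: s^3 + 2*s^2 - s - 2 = (s + 2)*(s^2 - 1) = (s + 1)*(s + 2)*(s - 1)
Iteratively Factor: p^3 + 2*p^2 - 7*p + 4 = (p - 1)*(p^2 + 3*p - 4) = (p - 1)*(p + 4)*(p - 1)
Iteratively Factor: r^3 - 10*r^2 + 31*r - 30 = (r - 2)*(r^2 - 8*r + 15) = (r - 3)*(r - 2)*(r - 5)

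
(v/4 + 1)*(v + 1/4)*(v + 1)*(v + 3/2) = v^4/4 + 27*v^3/16 + 105*v^2/32 + 71*v/32 + 3/8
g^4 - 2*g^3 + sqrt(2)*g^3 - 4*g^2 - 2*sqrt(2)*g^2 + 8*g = g*(g - 2)*(g - sqrt(2))*(g + 2*sqrt(2))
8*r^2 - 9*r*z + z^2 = (-8*r + z)*(-r + z)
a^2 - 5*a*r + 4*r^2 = (a - 4*r)*(a - r)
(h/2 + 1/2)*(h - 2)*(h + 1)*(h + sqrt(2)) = h^4/2 + sqrt(2)*h^3/2 - 3*h^2/2 - 3*sqrt(2)*h/2 - h - sqrt(2)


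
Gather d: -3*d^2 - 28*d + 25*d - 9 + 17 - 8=-3*d^2 - 3*d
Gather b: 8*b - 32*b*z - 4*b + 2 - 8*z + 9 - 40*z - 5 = b*(4 - 32*z) - 48*z + 6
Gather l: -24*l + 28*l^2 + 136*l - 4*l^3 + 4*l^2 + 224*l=-4*l^3 + 32*l^2 + 336*l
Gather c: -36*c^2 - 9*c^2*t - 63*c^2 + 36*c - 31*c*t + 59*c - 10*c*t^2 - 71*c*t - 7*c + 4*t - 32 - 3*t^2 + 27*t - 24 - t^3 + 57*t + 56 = c^2*(-9*t - 99) + c*(-10*t^2 - 102*t + 88) - t^3 - 3*t^2 + 88*t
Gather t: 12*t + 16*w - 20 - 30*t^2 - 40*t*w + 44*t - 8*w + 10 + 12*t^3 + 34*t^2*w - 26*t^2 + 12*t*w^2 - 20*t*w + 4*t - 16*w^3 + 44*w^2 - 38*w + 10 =12*t^3 + t^2*(34*w - 56) + t*(12*w^2 - 60*w + 60) - 16*w^3 + 44*w^2 - 30*w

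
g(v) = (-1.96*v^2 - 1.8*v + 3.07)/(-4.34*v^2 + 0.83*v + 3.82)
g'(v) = (-3.92*v - 1.8)/(-4.34*v^2 + 0.83*v + 3.82) + (8.68*v - 0.83)*(-1.96*v^2 - 1.8*v + 3.07)/(-4.34*v^2 + 0.83*v + 3.82)^2 = (-9.4388*v^2 + 11.6732*v - 9.4241)/(18.8356*v^4 - 7.2044*v^3 - 32.4687*v^2 + 6.3412*v + 14.5924)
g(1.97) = 0.71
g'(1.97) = -0.18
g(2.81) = 0.62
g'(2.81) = -0.06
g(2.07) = 0.69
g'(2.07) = -0.15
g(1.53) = 0.84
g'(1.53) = -0.53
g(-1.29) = -0.48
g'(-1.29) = -2.01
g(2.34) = 0.66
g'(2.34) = -0.10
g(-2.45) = 0.18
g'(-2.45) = -0.16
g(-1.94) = 0.06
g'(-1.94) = -0.34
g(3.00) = 0.61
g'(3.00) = -0.06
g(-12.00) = 0.41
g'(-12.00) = -0.00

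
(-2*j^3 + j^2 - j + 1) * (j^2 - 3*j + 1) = -2*j^5 + 7*j^4 - 6*j^3 + 5*j^2 - 4*j + 1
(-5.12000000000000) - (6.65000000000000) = -11.7700000000000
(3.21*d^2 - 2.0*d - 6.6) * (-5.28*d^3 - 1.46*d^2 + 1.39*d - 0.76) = -16.9488*d^5 + 5.8734*d^4 + 42.2299*d^3 + 4.4164*d^2 - 7.654*d + 5.016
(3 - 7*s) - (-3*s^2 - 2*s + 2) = 3*s^2 - 5*s + 1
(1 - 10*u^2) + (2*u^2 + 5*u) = -8*u^2 + 5*u + 1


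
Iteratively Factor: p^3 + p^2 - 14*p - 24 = (p - 4)*(p^2 + 5*p + 6) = (p - 4)*(p + 3)*(p + 2)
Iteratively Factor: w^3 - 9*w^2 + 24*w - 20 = (w - 2)*(w^2 - 7*w + 10) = (w - 5)*(w - 2)*(w - 2)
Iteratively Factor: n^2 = (n)*(n)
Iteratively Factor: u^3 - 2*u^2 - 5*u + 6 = (u - 3)*(u^2 + u - 2) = (u - 3)*(u + 2)*(u - 1)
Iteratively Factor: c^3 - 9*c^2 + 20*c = (c - 4)*(c^2 - 5*c) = c*(c - 4)*(c - 5)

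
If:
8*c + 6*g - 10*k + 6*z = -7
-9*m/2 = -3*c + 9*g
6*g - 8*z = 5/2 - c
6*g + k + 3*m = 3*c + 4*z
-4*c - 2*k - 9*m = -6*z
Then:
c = 101/114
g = 106/171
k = 221/114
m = -37/57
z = 5/19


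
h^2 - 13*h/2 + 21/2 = (h - 7/2)*(h - 3)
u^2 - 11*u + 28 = (u - 7)*(u - 4)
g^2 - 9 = (g - 3)*(g + 3)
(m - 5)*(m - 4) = m^2 - 9*m + 20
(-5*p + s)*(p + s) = -5*p^2 - 4*p*s + s^2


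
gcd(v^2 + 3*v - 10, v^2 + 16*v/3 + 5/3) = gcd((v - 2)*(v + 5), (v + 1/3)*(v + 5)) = v + 5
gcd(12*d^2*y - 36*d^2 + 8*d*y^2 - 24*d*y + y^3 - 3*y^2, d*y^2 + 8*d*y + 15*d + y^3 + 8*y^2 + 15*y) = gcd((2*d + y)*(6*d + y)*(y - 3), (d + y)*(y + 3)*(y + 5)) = 1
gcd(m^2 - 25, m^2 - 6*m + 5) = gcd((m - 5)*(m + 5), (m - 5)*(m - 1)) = m - 5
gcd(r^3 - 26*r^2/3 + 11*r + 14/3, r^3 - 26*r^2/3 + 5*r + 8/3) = r + 1/3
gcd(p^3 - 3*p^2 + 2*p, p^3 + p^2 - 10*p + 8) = p^2 - 3*p + 2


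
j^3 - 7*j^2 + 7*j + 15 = (j - 5)*(j - 3)*(j + 1)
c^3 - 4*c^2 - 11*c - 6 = (c - 6)*(c + 1)^2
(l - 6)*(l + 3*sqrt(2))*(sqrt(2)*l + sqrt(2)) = sqrt(2)*l^3 - 5*sqrt(2)*l^2 + 6*l^2 - 30*l - 6*sqrt(2)*l - 36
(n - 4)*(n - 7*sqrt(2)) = n^2 - 7*sqrt(2)*n - 4*n + 28*sqrt(2)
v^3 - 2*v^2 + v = v*(v - 1)^2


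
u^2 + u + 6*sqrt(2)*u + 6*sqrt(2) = (u + 1)*(u + 6*sqrt(2))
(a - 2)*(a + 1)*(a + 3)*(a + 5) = a^4 + 7*a^3 + 5*a^2 - 31*a - 30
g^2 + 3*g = g*(g + 3)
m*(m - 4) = m^2 - 4*m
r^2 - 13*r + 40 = (r - 8)*(r - 5)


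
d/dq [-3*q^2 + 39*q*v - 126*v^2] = -6*q + 39*v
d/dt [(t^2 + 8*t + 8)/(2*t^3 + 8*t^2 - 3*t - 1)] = (-2*t^4 - 32*t^3 - 115*t^2 - 130*t + 16)/(4*t^6 + 32*t^5 + 52*t^4 - 52*t^3 - 7*t^2 + 6*t + 1)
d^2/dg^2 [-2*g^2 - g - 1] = -4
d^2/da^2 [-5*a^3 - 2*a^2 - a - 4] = -30*a - 4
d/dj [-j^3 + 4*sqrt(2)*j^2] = j*(-3*j + 8*sqrt(2))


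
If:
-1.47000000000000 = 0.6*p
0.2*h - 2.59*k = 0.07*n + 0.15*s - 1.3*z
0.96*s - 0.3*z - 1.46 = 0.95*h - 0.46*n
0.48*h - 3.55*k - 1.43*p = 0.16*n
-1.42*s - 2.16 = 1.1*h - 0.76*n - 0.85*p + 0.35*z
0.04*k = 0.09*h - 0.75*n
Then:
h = -3.27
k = 0.56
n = -0.42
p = -2.45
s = -1.05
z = 1.48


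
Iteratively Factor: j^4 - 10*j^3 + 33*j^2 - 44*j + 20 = (j - 2)*(j^3 - 8*j^2 + 17*j - 10) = (j - 2)*(j - 1)*(j^2 - 7*j + 10) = (j - 2)^2*(j - 1)*(j - 5)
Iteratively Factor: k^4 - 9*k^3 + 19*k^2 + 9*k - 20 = (k - 1)*(k^3 - 8*k^2 + 11*k + 20) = (k - 4)*(k - 1)*(k^2 - 4*k - 5) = (k - 4)*(k - 1)*(k + 1)*(k - 5)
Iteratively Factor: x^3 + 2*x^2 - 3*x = (x + 3)*(x^2 - x) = x*(x + 3)*(x - 1)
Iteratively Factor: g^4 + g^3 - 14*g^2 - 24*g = (g)*(g^3 + g^2 - 14*g - 24) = g*(g + 2)*(g^2 - g - 12) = g*(g - 4)*(g + 2)*(g + 3)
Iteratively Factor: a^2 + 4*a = (a + 4)*(a)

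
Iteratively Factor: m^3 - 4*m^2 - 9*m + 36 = (m + 3)*(m^2 - 7*m + 12) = (m - 4)*(m + 3)*(m - 3)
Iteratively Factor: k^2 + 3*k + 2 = (k + 2)*(k + 1)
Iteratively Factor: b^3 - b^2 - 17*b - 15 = (b + 1)*(b^2 - 2*b - 15) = (b - 5)*(b + 1)*(b + 3)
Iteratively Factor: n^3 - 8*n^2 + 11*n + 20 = (n - 5)*(n^2 - 3*n - 4) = (n - 5)*(n + 1)*(n - 4)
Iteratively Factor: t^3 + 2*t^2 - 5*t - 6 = (t + 3)*(t^2 - t - 2) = (t + 1)*(t + 3)*(t - 2)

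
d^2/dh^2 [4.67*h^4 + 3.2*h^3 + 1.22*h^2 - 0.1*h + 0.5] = 56.04*h^2 + 19.2*h + 2.44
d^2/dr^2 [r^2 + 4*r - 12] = 2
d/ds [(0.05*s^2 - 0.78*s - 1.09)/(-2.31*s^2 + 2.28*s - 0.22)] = (-1.6878*s^2 - 5.0578*s + 2.6568)/(5.3361*s^4 - 10.5336*s^3 + 6.2148*s^2 - 1.0032*s + 0.0484)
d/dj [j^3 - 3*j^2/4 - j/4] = 3*j^2 - 3*j/2 - 1/4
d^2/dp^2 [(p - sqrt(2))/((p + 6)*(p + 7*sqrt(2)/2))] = 4*(4*(p + 6)^2*(p - sqrt(2)) - 2*(p + 6)^2*(2*p + 7*sqrt(2)) + 2*(p + 6)*(p - sqrt(2))*(2*p + 7*sqrt(2)) - (p + 6)*(2*p + 7*sqrt(2))^2 + (p - sqrt(2))*(2*p + 7*sqrt(2))^2)/((p + 6)^3*(2*p + 7*sqrt(2))^3)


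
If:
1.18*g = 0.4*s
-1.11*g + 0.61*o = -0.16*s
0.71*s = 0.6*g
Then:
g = 0.00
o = 0.00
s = 0.00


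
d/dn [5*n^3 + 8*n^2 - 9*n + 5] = 15*n^2 + 16*n - 9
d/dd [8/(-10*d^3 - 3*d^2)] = 48*(5*d + 1)/(d^3*(10*d + 3)^2)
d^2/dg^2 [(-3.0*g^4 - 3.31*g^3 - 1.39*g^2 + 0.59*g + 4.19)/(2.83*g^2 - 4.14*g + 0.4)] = (-48.0534*g^6 + 210.8916*g^5 - 328.8888*g^4 - 49.602846*g^3 + 237.912786*g^2 - 301.730148*g + 135.652968)/(22.665187*g^6 - 99.470538*g^5 + 155.125884*g^4 - 99.076824*g^3 + 21.92592*g^2 - 1.9872*g + 0.064)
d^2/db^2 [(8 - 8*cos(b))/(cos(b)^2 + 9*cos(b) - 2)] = 16*(9*(1 - cos(2*b))^2*cos(b) - 13*(1 - cos(2*b))^2 + 59*cos(b) - 182*cos(2*b) - 9*cos(3*b) - 2*cos(5*b) + 390)/(18*cos(b) + cos(2*b) - 3)^3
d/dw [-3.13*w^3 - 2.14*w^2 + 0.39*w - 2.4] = -9.39*w^2 - 4.28*w + 0.39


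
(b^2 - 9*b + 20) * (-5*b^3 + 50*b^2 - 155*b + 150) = -5*b^5 + 95*b^4 - 705*b^3 + 2545*b^2 - 4450*b + 3000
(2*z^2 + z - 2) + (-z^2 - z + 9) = z^2 + 7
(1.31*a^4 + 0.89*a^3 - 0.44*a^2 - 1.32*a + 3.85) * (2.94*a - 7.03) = 3.8514*a^5 - 6.5927*a^4 - 7.5503*a^3 - 0.7876*a^2 + 20.5986*a - 27.0655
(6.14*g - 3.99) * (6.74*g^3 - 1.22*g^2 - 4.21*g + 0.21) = 41.3836*g^4 - 34.3834*g^3 - 20.9816*g^2 + 18.0873*g - 0.8379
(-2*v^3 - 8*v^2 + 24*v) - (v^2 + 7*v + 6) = -2*v^3 - 9*v^2 + 17*v - 6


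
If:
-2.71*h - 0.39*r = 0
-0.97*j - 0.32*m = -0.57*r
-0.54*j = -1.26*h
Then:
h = -0.143911439114391*r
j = -0.335793357933579*r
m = 2.79912361623616*r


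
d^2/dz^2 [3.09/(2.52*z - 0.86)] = 39.245472/(2.52*z - 0.86)^3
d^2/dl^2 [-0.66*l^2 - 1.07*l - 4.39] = -1.32000000000000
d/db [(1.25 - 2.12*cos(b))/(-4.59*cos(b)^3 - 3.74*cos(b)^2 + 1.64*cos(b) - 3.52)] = (19.4616*cos(b)^3 - 9.2837*cos(b)^2 - 9.35*cos(b) - 5.4124)*sin(b)/(21.0681*cos(b)^6 + 34.3332*cos(b)^5 - 1.0676*cos(b)^4 + 20.0464*cos(b)^3 + 29.0192*cos(b)^2 - 11.5456*cos(b) + 12.3904)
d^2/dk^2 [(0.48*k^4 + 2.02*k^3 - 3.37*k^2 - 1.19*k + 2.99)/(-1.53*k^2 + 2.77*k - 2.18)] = (-2.247264*k^6 + 12.205728*k^5 - 31.703904*k^4 + 62.989084*k^3 - 63.623526*k^2 - 5.38233000000001*k + 20.464794)/(3.581577*k^6 - 19.452879*k^5 + 50.528097*k^4 - 76.688281*k^3 + 71.994282*k^2 - 39.492444*k + 10.360232)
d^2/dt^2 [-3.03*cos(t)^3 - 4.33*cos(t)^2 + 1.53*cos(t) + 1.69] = 0.742500000000001*cos(t) + 8.66*cos(2*t) + 6.8175*cos(3*t)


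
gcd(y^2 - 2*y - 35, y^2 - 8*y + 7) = y - 7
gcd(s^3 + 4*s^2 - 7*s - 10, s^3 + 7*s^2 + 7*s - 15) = s + 5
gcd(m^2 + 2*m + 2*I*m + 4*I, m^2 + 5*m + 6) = m + 2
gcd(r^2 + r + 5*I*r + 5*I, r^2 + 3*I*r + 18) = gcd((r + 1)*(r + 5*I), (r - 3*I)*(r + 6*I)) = 1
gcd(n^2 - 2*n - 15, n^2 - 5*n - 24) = n + 3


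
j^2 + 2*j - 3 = (j - 1)*(j + 3)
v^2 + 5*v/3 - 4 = (v - 4/3)*(v + 3)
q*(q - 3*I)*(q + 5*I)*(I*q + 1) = I*q^4 - q^3 + 17*I*q^2 + 15*q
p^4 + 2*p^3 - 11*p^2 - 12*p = p*(p - 3)*(p + 1)*(p + 4)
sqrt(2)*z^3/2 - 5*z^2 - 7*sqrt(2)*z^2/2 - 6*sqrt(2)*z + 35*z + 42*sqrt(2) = (z - 7)*(z - 6*sqrt(2))*(sqrt(2)*z/2 + 1)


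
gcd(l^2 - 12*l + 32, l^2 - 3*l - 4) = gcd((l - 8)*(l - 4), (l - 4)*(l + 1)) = l - 4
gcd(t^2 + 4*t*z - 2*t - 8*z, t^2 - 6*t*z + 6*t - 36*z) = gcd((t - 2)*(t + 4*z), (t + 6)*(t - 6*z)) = 1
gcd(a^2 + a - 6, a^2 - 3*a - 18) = a + 3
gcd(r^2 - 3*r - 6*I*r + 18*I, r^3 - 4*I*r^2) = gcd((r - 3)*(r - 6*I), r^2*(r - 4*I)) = 1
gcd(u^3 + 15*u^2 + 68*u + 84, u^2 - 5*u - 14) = u + 2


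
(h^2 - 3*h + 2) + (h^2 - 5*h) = 2*h^2 - 8*h + 2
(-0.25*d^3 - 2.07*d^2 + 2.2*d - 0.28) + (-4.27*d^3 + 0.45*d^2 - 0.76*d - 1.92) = -4.52*d^3 - 1.62*d^2 + 1.44*d - 2.2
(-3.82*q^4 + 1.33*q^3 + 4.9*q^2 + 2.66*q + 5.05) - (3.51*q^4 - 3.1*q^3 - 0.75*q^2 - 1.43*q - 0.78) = -7.33*q^4 + 4.43*q^3 + 5.65*q^2 + 4.09*q + 5.83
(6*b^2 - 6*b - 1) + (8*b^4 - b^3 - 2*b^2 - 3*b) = 8*b^4 - b^3 + 4*b^2 - 9*b - 1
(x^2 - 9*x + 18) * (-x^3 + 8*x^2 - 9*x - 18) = -x^5 + 17*x^4 - 99*x^3 + 207*x^2 - 324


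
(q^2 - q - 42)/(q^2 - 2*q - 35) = (q + 6)/(q + 5)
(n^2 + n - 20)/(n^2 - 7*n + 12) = (n + 5)/(n - 3)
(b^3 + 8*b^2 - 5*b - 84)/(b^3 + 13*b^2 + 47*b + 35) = (b^2 + b - 12)/(b^2 + 6*b + 5)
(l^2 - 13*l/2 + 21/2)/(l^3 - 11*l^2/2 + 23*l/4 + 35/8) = 4*(l - 3)/(4*l^2 - 8*l - 5)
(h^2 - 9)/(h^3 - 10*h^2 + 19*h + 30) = (h^2 - 9)/(h^3 - 10*h^2 + 19*h + 30)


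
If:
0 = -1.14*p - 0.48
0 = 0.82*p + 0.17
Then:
No Solution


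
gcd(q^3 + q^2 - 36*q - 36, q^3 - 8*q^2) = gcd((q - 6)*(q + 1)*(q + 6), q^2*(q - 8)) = 1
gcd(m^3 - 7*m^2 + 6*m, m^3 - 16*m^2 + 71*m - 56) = m - 1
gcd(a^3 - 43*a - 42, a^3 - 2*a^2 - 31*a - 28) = a^2 - 6*a - 7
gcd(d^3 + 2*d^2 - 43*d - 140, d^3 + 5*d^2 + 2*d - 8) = d + 4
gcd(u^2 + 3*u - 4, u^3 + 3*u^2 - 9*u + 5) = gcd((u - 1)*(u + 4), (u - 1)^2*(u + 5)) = u - 1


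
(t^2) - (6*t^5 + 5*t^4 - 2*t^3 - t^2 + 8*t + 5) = -6*t^5 - 5*t^4 + 2*t^3 + 2*t^2 - 8*t - 5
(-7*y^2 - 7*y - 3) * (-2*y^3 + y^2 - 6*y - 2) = 14*y^5 + 7*y^4 + 41*y^3 + 53*y^2 + 32*y + 6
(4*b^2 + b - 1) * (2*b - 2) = 8*b^3 - 6*b^2 - 4*b + 2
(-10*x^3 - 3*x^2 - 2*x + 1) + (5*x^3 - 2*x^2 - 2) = -5*x^3 - 5*x^2 - 2*x - 1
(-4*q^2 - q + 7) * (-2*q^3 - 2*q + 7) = 8*q^5 + 2*q^4 - 6*q^3 - 26*q^2 - 21*q + 49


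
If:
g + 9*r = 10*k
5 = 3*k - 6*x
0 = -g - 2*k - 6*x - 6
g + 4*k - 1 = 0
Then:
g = 9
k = -2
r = -29/9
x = -11/6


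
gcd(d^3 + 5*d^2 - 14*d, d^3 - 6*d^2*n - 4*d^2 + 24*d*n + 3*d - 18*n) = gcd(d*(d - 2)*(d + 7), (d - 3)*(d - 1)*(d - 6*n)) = 1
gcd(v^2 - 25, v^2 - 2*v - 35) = v + 5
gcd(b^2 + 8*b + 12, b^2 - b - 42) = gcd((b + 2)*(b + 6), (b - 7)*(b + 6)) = b + 6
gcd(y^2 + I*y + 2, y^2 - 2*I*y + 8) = y + 2*I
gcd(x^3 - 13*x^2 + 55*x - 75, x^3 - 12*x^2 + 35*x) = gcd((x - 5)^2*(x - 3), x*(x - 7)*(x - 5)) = x - 5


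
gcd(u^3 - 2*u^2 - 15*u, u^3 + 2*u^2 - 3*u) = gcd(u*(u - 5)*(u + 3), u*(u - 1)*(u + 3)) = u^2 + 3*u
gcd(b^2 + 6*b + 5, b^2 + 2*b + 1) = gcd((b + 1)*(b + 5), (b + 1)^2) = b + 1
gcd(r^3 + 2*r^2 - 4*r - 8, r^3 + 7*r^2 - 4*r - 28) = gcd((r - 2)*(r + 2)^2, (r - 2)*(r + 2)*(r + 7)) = r^2 - 4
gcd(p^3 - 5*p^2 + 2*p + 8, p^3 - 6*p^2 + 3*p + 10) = p^2 - p - 2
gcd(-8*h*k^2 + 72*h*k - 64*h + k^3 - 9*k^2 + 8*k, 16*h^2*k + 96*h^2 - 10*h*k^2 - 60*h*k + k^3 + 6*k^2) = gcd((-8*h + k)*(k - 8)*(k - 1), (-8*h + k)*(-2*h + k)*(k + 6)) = 8*h - k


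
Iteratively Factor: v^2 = (v)*(v)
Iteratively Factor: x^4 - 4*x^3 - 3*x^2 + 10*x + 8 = (x + 1)*(x^3 - 5*x^2 + 2*x + 8) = (x - 4)*(x + 1)*(x^2 - x - 2) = (x - 4)*(x + 1)^2*(x - 2)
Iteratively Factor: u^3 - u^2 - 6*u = (u + 2)*(u^2 - 3*u) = (u - 3)*(u + 2)*(u)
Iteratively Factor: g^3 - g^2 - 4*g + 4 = (g - 1)*(g^2 - 4) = (g - 2)*(g - 1)*(g + 2)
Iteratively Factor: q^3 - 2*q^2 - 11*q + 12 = (q + 3)*(q^2 - 5*q + 4) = (q - 4)*(q + 3)*(q - 1)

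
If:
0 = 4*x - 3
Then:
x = 3/4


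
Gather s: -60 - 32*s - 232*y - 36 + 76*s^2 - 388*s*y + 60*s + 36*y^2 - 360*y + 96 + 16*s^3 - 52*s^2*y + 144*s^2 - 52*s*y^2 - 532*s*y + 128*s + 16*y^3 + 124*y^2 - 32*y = 16*s^3 + s^2*(220 - 52*y) + s*(-52*y^2 - 920*y + 156) + 16*y^3 + 160*y^2 - 624*y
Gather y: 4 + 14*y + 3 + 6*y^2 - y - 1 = 6*y^2 + 13*y + 6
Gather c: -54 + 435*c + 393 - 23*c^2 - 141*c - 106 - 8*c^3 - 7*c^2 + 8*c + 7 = -8*c^3 - 30*c^2 + 302*c + 240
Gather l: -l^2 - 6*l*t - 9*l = -l^2 + l*(-6*t - 9)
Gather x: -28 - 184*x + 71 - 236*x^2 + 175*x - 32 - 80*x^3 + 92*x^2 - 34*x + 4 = -80*x^3 - 144*x^2 - 43*x + 15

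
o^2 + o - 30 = (o - 5)*(o + 6)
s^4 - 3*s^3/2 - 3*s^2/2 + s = s*(s - 2)*(s - 1/2)*(s + 1)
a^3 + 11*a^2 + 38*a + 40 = (a + 2)*(a + 4)*(a + 5)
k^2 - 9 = (k - 3)*(k + 3)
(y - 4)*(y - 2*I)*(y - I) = y^3 - 4*y^2 - 3*I*y^2 - 2*y + 12*I*y + 8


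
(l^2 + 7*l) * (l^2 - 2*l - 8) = l^4 + 5*l^3 - 22*l^2 - 56*l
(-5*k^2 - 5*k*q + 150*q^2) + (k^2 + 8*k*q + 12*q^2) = -4*k^2 + 3*k*q + 162*q^2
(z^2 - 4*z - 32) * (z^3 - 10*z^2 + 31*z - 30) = z^5 - 14*z^4 + 39*z^3 + 166*z^2 - 872*z + 960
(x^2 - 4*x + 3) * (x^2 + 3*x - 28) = x^4 - x^3 - 37*x^2 + 121*x - 84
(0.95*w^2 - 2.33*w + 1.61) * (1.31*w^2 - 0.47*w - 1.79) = 1.2445*w^4 - 3.4988*w^3 + 1.5037*w^2 + 3.414*w - 2.8819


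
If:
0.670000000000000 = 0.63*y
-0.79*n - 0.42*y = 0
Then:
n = -0.57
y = 1.06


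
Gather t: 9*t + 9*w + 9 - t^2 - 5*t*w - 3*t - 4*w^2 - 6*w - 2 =-t^2 + t*(6 - 5*w) - 4*w^2 + 3*w + 7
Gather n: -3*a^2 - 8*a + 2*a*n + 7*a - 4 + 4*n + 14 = -3*a^2 - a + n*(2*a + 4) + 10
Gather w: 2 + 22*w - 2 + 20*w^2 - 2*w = 20*w^2 + 20*w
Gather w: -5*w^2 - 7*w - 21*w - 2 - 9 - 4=-5*w^2 - 28*w - 15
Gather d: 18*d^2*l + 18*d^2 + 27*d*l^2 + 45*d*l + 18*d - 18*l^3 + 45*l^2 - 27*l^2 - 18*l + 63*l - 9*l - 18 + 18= d^2*(18*l + 18) + d*(27*l^2 + 45*l + 18) - 18*l^3 + 18*l^2 + 36*l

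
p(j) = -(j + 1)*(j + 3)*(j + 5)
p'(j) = -(j + 1)*(j + 3) - (j + 1)*(j + 5) - (j + 3)*(j + 5) = -3*j^2 - 18*j - 23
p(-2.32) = 2.41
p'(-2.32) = 2.61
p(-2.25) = 2.58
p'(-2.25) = 2.31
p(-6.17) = 19.18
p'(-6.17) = -26.15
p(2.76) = -168.06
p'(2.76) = -95.53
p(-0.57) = -4.63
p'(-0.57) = -13.71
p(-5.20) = 1.85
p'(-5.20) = -10.52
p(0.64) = -33.67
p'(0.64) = -35.75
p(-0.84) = -1.44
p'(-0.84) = -10.00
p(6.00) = -693.00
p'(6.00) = -239.00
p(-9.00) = 192.00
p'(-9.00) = -104.00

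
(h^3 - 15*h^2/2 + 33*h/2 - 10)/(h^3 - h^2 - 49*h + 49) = (h^2 - 13*h/2 + 10)/(h^2 - 49)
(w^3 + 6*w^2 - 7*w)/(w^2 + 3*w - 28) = w*(w - 1)/(w - 4)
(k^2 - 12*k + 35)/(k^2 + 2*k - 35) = (k - 7)/(k + 7)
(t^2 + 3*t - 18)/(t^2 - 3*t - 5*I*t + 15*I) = (t + 6)/(t - 5*I)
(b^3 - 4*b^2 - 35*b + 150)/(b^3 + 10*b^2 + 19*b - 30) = (b^2 - 10*b + 25)/(b^2 + 4*b - 5)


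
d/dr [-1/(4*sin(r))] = cos(r)/(4*sin(r)^2)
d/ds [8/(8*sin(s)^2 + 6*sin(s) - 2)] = -4*(8*sin(s) + 3)*cos(s)/(4*sin(s)^2 + 3*sin(s) - 1)^2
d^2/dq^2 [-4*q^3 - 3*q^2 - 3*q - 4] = -24*q - 6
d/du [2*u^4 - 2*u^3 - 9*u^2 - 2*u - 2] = 8*u^3 - 6*u^2 - 18*u - 2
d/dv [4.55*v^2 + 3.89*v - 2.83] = 9.1*v + 3.89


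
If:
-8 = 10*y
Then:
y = -4/5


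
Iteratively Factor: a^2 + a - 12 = (a + 4)*(a - 3)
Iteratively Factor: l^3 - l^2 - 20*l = (l - 5)*(l^2 + 4*l) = (l - 5)*(l + 4)*(l)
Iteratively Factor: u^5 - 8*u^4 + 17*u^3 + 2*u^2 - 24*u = (u - 3)*(u^4 - 5*u^3 + 2*u^2 + 8*u) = (u - 4)*(u - 3)*(u^3 - u^2 - 2*u) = u*(u - 4)*(u - 3)*(u^2 - u - 2) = u*(u - 4)*(u - 3)*(u + 1)*(u - 2)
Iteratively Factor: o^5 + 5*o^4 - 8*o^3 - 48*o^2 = (o)*(o^4 + 5*o^3 - 8*o^2 - 48*o) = o*(o + 4)*(o^3 + o^2 - 12*o) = o*(o - 3)*(o + 4)*(o^2 + 4*o) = o*(o - 3)*(o + 4)^2*(o)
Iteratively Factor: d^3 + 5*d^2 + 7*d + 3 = (d + 1)*(d^2 + 4*d + 3) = (d + 1)^2*(d + 3)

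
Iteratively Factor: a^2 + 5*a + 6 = (a + 2)*(a + 3)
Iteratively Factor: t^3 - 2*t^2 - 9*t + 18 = (t - 3)*(t^2 + t - 6) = (t - 3)*(t + 3)*(t - 2)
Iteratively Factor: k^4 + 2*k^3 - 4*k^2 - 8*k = (k + 2)*(k^3 - 4*k) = (k + 2)^2*(k^2 - 2*k) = k*(k + 2)^2*(k - 2)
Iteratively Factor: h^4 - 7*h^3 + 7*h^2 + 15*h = (h + 1)*(h^3 - 8*h^2 + 15*h) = h*(h + 1)*(h^2 - 8*h + 15) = h*(h - 5)*(h + 1)*(h - 3)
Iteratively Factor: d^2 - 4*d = (d)*(d - 4)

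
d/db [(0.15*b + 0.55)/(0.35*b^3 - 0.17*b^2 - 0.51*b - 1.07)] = (-0.105*b^3 - 0.552*b^2 + 0.187*b + 0.12)/(0.1225*b^6 - 0.119*b^5 - 0.3281*b^4 - 0.5756*b^3 + 0.6239*b^2 + 1.0914*b + 1.1449)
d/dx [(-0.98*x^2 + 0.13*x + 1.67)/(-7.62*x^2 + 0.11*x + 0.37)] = (0.8828*x^2 + 24.7256*x - 0.1356)/(58.0644*x^4 - 1.6764*x^3 - 5.6267*x^2 + 0.0814*x + 0.1369)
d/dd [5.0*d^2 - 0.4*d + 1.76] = 10.0*d - 0.4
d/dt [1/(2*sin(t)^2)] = -cos(t)/sin(t)^3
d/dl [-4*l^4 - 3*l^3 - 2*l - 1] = -16*l^3 - 9*l^2 - 2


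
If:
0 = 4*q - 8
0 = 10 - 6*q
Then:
No Solution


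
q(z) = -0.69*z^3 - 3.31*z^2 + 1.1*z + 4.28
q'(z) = -2.07*z^2 - 6.62*z + 1.1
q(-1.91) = -5.09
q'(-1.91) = 6.19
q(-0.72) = 2.03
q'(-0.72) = 4.79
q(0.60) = 3.60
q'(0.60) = -3.62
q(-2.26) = -7.15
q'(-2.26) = 5.49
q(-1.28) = -1.10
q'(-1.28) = 6.18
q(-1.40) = -1.85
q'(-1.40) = 6.31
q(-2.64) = -9.00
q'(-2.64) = 4.15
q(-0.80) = 1.63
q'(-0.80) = 5.07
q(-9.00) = 229.28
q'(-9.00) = -106.99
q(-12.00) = 706.76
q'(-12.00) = -217.54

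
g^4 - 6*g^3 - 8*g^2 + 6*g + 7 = (g - 7)*(g - 1)*(g + 1)^2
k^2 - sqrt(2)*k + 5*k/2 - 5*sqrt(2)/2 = (k + 5/2)*(k - sqrt(2))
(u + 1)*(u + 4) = u^2 + 5*u + 4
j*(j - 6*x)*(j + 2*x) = j^3 - 4*j^2*x - 12*j*x^2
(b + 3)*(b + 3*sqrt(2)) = b^2 + 3*b + 3*sqrt(2)*b + 9*sqrt(2)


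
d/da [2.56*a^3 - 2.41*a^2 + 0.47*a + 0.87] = 7.68*a^2 - 4.82*a + 0.47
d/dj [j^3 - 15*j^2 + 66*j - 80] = 3*j^2 - 30*j + 66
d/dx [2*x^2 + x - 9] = 4*x + 1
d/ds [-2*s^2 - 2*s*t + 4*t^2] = -4*s - 2*t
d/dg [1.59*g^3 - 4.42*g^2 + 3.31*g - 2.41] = 4.77*g^2 - 8.84*g + 3.31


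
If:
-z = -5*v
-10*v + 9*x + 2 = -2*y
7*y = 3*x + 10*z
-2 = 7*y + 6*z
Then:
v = -16/905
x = -106/543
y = -38/181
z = -16/181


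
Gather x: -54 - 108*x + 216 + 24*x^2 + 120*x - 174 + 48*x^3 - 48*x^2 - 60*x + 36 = 48*x^3 - 24*x^2 - 48*x + 24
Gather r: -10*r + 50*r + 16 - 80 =40*r - 64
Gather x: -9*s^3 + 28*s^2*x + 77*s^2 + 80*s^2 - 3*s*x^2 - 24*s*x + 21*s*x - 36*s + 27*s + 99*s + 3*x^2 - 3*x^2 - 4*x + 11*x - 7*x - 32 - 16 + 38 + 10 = -9*s^3 + 157*s^2 - 3*s*x^2 + 90*s + x*(28*s^2 - 3*s)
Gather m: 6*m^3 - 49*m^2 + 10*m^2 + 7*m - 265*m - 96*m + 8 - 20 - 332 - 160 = 6*m^3 - 39*m^2 - 354*m - 504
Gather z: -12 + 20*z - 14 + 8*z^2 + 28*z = 8*z^2 + 48*z - 26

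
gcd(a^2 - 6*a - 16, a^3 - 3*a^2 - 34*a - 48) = a^2 - 6*a - 16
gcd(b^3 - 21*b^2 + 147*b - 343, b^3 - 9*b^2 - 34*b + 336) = b - 7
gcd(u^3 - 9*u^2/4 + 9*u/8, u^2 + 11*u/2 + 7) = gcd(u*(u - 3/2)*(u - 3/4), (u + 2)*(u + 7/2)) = 1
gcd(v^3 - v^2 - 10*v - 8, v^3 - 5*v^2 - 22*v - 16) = v^2 + 3*v + 2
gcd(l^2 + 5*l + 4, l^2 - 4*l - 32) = l + 4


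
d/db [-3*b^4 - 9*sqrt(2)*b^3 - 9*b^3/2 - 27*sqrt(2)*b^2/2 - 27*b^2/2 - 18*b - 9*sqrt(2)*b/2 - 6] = -12*b^3 - 27*sqrt(2)*b^2 - 27*b^2/2 - 27*sqrt(2)*b - 27*b - 18 - 9*sqrt(2)/2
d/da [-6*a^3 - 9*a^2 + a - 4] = -18*a^2 - 18*a + 1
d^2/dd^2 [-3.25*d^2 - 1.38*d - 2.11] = -6.50000000000000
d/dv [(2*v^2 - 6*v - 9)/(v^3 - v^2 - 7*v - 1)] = (-2*v^4 + 12*v^3 + 7*v^2 - 22*v - 57)/(v^6 - 2*v^5 - 13*v^4 + 12*v^3 + 51*v^2 + 14*v + 1)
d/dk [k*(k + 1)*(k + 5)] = 3*k^2 + 12*k + 5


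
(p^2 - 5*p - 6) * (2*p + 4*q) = 2*p^3 + 4*p^2*q - 10*p^2 - 20*p*q - 12*p - 24*q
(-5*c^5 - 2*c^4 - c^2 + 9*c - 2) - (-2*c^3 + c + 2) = -5*c^5 - 2*c^4 + 2*c^3 - c^2 + 8*c - 4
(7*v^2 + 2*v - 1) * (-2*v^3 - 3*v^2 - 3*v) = -14*v^5 - 25*v^4 - 25*v^3 - 3*v^2 + 3*v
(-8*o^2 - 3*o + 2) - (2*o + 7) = -8*o^2 - 5*o - 5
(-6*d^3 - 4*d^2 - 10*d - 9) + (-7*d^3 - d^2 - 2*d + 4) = -13*d^3 - 5*d^2 - 12*d - 5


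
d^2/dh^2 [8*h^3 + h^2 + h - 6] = 48*h + 2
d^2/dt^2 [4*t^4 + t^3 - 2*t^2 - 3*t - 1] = 48*t^2 + 6*t - 4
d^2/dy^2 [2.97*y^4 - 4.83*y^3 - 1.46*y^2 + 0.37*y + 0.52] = 35.64*y^2 - 28.98*y - 2.92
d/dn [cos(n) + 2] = -sin(n)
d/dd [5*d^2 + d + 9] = 10*d + 1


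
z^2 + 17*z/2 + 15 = (z + 5/2)*(z + 6)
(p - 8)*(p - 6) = p^2 - 14*p + 48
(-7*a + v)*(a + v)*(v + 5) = -7*a^2*v - 35*a^2 - 6*a*v^2 - 30*a*v + v^3 + 5*v^2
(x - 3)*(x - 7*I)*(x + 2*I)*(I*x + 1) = I*x^4 + 6*x^3 - 3*I*x^3 - 18*x^2 + 9*I*x^2 + 14*x - 27*I*x - 42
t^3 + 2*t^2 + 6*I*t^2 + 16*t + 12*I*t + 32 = (t + 2)*(t - 2*I)*(t + 8*I)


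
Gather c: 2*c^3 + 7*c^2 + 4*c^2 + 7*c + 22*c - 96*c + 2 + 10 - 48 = 2*c^3 + 11*c^2 - 67*c - 36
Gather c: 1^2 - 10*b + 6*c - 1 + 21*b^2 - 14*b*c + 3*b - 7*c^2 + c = 21*b^2 - 7*b - 7*c^2 + c*(7 - 14*b)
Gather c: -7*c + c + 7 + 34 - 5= 36 - 6*c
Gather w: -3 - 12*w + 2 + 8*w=-4*w - 1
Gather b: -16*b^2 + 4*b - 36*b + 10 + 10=-16*b^2 - 32*b + 20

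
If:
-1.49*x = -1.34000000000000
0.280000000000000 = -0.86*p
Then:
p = -0.33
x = 0.90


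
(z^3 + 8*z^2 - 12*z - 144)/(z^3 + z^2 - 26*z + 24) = (z + 6)/(z - 1)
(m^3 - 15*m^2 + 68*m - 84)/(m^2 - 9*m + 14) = m - 6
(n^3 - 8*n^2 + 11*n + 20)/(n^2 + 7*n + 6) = (n^2 - 9*n + 20)/(n + 6)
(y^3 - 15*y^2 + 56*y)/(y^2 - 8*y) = y - 7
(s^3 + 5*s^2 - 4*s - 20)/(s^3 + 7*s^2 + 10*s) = (s - 2)/s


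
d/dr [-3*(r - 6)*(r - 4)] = 30 - 6*r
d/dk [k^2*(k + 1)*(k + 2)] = k*(4*k^2 + 9*k + 4)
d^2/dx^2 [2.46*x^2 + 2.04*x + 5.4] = 4.92000000000000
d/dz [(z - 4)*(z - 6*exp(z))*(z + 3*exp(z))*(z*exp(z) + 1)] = (z - 4)*(z + 1)*(z - 6*exp(z))*(z + 3*exp(z))*exp(z) + (z - 4)*(z - 6*exp(z))*(z*exp(z) + 1)*(3*exp(z) + 1) - (z - 4)*(z + 3*exp(z))*(z*exp(z) + 1)*(6*exp(z) - 1) + (z - 6*exp(z))*(z + 3*exp(z))*(z*exp(z) + 1)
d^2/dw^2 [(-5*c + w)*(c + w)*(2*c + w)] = -4*c + 6*w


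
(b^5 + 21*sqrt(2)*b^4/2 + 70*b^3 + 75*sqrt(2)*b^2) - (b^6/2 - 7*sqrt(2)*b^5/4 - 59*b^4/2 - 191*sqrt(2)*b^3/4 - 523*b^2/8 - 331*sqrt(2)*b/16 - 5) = -b^6/2 + b^5 + 7*sqrt(2)*b^5/4 + 21*sqrt(2)*b^4/2 + 59*b^4/2 + 191*sqrt(2)*b^3/4 + 70*b^3 + 523*b^2/8 + 75*sqrt(2)*b^2 + 331*sqrt(2)*b/16 + 5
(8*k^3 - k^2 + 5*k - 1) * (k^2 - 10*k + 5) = 8*k^5 - 81*k^4 + 55*k^3 - 56*k^2 + 35*k - 5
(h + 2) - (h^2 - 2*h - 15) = -h^2 + 3*h + 17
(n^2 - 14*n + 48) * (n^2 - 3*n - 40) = n^4 - 17*n^3 + 50*n^2 + 416*n - 1920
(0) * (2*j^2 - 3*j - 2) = 0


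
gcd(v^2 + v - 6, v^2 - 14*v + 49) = 1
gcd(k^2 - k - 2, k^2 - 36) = 1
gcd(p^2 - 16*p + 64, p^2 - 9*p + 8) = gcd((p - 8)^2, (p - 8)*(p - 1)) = p - 8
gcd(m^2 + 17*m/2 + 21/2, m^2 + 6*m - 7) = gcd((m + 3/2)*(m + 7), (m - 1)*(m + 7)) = m + 7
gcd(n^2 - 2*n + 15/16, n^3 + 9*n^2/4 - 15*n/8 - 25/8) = n - 5/4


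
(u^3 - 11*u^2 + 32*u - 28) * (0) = 0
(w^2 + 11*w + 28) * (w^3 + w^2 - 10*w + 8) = w^5 + 12*w^4 + 29*w^3 - 74*w^2 - 192*w + 224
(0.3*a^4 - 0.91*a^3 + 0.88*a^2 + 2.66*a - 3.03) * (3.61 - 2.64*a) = -0.792*a^5 + 3.4854*a^4 - 5.6083*a^3 - 3.8456*a^2 + 17.6018*a - 10.9383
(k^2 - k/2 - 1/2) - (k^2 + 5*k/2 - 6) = 11/2 - 3*k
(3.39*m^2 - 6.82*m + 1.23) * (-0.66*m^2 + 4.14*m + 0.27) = -2.2374*m^4 + 18.5358*m^3 - 28.1313*m^2 + 3.2508*m + 0.3321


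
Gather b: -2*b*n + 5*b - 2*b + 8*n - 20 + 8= b*(3 - 2*n) + 8*n - 12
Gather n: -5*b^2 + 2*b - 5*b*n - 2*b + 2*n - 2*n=-5*b^2 - 5*b*n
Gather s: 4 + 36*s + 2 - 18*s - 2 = 18*s + 4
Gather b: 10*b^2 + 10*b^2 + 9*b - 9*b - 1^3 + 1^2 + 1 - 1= 20*b^2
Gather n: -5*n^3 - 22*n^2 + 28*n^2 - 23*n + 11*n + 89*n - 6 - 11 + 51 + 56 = -5*n^3 + 6*n^2 + 77*n + 90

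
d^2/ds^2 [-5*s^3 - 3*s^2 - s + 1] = -30*s - 6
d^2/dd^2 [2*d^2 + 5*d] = 4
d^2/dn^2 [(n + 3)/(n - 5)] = 16/(n - 5)^3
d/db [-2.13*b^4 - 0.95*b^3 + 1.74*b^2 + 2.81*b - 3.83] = -8.52*b^3 - 2.85*b^2 + 3.48*b + 2.81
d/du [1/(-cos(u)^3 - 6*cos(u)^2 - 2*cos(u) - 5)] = (3*sin(u)^2 - 12*cos(u) - 5)*sin(u)/(cos(u)^3 + 6*cos(u)^2 + 2*cos(u) + 5)^2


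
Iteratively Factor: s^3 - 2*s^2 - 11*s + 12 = (s + 3)*(s^2 - 5*s + 4) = (s - 4)*(s + 3)*(s - 1)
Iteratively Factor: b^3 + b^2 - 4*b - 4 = (b + 1)*(b^2 - 4) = (b + 1)*(b + 2)*(b - 2)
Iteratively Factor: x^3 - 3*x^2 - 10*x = (x)*(x^2 - 3*x - 10) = x*(x + 2)*(x - 5)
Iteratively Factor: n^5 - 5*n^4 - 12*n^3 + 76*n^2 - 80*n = (n - 2)*(n^4 - 3*n^3 - 18*n^2 + 40*n) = (n - 5)*(n - 2)*(n^3 + 2*n^2 - 8*n) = (n - 5)*(n - 2)^2*(n^2 + 4*n) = (n - 5)*(n - 2)^2*(n + 4)*(n)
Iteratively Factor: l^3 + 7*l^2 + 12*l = (l + 4)*(l^2 + 3*l) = (l + 3)*(l + 4)*(l)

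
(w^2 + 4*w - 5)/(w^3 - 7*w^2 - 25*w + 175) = (w - 1)/(w^2 - 12*w + 35)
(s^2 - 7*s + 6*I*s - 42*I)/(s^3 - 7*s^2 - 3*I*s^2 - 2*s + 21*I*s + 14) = (s + 6*I)/(s^2 - 3*I*s - 2)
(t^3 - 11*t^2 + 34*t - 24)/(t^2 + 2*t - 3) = (t^2 - 10*t + 24)/(t + 3)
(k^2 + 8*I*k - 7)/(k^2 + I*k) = (k + 7*I)/k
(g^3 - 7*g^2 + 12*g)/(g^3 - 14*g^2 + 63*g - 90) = g*(g - 4)/(g^2 - 11*g + 30)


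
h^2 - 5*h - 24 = (h - 8)*(h + 3)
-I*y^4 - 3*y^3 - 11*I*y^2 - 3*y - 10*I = (y - 5*I)*(y - I)*(y + 2*I)*(-I*y + 1)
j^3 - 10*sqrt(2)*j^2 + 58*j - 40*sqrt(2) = (j - 5*sqrt(2))*(j - 4*sqrt(2))*(j - sqrt(2))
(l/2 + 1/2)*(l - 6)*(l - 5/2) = l^3/2 - 15*l^2/4 + 13*l/4 + 15/2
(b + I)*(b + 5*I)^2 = b^3 + 11*I*b^2 - 35*b - 25*I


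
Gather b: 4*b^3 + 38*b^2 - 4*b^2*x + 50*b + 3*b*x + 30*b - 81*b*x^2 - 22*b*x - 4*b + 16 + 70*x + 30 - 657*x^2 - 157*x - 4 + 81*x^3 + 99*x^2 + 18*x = 4*b^3 + b^2*(38 - 4*x) + b*(-81*x^2 - 19*x + 76) + 81*x^3 - 558*x^2 - 69*x + 42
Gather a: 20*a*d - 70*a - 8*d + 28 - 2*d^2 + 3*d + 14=a*(20*d - 70) - 2*d^2 - 5*d + 42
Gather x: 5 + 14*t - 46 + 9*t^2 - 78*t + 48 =9*t^2 - 64*t + 7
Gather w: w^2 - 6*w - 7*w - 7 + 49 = w^2 - 13*w + 42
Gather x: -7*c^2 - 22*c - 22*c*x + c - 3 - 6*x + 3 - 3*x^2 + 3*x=-7*c^2 - 21*c - 3*x^2 + x*(-22*c - 3)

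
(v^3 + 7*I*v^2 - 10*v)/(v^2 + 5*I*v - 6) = v*(v + 5*I)/(v + 3*I)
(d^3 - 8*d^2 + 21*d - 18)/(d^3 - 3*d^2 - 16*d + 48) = (d^2 - 5*d + 6)/(d^2 - 16)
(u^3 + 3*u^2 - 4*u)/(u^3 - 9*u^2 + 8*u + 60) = u*(u^2 + 3*u - 4)/(u^3 - 9*u^2 + 8*u + 60)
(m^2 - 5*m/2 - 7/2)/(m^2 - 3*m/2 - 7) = (m + 1)/(m + 2)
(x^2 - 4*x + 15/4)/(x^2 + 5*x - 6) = (x^2 - 4*x + 15/4)/(x^2 + 5*x - 6)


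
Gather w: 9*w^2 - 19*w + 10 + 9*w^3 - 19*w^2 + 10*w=9*w^3 - 10*w^2 - 9*w + 10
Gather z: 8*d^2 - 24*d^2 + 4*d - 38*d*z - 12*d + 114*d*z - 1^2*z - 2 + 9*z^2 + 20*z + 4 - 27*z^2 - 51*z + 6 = -16*d^2 - 8*d - 18*z^2 + z*(76*d - 32) + 8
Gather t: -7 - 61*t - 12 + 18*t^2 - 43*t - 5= 18*t^2 - 104*t - 24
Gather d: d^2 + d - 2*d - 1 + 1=d^2 - d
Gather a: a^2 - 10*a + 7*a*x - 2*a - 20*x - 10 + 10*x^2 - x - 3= a^2 + a*(7*x - 12) + 10*x^2 - 21*x - 13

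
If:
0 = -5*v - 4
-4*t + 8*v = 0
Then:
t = -8/5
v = -4/5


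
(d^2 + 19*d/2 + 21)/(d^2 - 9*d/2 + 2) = (2*d^2 + 19*d + 42)/(2*d^2 - 9*d + 4)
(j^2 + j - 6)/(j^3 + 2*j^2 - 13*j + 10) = (j + 3)/(j^2 + 4*j - 5)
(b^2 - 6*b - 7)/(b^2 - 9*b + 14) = (b + 1)/(b - 2)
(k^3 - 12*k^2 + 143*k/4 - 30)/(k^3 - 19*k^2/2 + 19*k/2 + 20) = (k - 3/2)/(k + 1)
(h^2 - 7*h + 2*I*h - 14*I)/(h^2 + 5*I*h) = (h^2 + h*(-7 + 2*I) - 14*I)/(h*(h + 5*I))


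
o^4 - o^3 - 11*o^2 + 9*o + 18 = (o - 3)*(o - 2)*(o + 1)*(o + 3)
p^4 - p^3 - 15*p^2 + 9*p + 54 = (p - 3)^2*(p + 2)*(p + 3)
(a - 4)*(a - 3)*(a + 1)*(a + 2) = a^4 - 4*a^3 - 7*a^2 + 22*a + 24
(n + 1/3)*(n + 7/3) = n^2 + 8*n/3 + 7/9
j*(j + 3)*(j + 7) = j^3 + 10*j^2 + 21*j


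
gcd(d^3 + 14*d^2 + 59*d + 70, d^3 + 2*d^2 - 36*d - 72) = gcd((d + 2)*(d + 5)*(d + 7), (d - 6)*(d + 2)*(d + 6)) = d + 2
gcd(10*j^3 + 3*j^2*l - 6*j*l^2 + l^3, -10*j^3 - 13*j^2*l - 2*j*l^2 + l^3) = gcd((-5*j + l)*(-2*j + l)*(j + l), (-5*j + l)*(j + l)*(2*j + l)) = 5*j^2 + 4*j*l - l^2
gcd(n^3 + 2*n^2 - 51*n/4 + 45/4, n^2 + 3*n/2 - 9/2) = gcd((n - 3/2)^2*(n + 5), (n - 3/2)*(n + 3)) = n - 3/2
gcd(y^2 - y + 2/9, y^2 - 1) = 1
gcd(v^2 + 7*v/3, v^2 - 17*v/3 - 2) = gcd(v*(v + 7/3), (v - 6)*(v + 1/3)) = 1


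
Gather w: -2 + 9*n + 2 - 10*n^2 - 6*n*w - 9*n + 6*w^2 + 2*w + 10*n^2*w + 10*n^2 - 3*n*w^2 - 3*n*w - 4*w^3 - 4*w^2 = -4*w^3 + w^2*(2 - 3*n) + w*(10*n^2 - 9*n + 2)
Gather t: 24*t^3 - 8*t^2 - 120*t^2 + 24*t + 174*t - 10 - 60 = 24*t^3 - 128*t^2 + 198*t - 70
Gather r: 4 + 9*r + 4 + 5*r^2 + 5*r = 5*r^2 + 14*r + 8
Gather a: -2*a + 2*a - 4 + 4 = 0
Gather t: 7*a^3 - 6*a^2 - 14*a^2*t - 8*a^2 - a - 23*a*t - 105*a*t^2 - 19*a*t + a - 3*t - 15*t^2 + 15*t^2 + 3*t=7*a^3 - 14*a^2 - 105*a*t^2 + t*(-14*a^2 - 42*a)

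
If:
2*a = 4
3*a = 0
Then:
No Solution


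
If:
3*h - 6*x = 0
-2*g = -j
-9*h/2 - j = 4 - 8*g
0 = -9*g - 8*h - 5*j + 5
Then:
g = 109/267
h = -92/267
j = 218/267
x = -46/267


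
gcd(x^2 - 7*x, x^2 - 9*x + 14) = x - 7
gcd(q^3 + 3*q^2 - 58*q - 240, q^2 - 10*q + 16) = q - 8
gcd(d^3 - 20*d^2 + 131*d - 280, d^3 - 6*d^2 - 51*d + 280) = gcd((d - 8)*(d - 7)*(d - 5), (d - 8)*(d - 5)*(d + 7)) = d^2 - 13*d + 40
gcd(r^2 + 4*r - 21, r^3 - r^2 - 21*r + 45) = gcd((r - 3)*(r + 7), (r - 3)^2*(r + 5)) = r - 3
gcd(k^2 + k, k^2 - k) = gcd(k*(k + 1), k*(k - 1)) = k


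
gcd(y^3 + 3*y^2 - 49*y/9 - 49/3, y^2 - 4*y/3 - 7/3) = y - 7/3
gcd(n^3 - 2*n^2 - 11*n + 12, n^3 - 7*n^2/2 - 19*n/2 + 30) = n^2 - n - 12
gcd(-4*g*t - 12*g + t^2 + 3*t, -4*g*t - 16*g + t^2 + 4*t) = -4*g + t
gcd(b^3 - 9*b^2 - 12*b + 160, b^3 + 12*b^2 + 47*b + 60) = b + 4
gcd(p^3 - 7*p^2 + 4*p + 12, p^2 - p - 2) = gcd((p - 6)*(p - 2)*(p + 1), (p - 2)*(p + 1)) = p^2 - p - 2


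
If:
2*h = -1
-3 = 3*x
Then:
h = -1/2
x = -1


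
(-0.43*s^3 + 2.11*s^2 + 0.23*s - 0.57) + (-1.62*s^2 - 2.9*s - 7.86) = -0.43*s^3 + 0.49*s^2 - 2.67*s - 8.43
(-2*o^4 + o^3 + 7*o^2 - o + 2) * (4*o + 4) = -8*o^5 - 4*o^4 + 32*o^3 + 24*o^2 + 4*o + 8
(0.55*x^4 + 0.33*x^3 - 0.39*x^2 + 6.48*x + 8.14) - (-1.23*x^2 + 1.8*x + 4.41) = 0.55*x^4 + 0.33*x^3 + 0.84*x^2 + 4.68*x + 3.73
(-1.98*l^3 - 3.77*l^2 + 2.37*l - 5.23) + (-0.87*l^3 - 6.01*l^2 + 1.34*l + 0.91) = -2.85*l^3 - 9.78*l^2 + 3.71*l - 4.32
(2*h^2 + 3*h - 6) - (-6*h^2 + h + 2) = 8*h^2 + 2*h - 8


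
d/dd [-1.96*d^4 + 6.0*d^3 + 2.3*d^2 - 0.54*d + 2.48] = -7.84*d^3 + 18.0*d^2 + 4.6*d - 0.54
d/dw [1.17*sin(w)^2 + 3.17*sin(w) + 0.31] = (2.34*sin(w) + 3.17)*cos(w)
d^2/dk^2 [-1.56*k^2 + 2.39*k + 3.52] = -3.12000000000000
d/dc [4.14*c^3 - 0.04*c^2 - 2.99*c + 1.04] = 12.42*c^2 - 0.08*c - 2.99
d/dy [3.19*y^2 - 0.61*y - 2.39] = 6.38*y - 0.61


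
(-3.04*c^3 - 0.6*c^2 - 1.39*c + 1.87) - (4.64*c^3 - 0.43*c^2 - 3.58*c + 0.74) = -7.68*c^3 - 0.17*c^2 + 2.19*c + 1.13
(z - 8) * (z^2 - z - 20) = z^3 - 9*z^2 - 12*z + 160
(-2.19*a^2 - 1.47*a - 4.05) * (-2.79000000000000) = 6.1101*a^2 + 4.1013*a + 11.2995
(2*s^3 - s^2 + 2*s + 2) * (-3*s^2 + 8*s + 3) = -6*s^5 + 19*s^4 - 8*s^3 + 7*s^2 + 22*s + 6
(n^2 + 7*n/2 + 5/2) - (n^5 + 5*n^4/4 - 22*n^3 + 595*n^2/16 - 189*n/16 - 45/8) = -n^5 - 5*n^4/4 + 22*n^3 - 579*n^2/16 + 245*n/16 + 65/8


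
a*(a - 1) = a^2 - a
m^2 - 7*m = m*(m - 7)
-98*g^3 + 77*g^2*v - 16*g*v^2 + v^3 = (-7*g + v)^2*(-2*g + v)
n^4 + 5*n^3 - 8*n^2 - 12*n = n*(n - 2)*(n + 1)*(n + 6)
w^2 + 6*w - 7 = (w - 1)*(w + 7)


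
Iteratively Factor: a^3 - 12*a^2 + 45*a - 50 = (a - 2)*(a^2 - 10*a + 25) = (a - 5)*(a - 2)*(a - 5)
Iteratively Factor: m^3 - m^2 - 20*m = (m - 5)*(m^2 + 4*m) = m*(m - 5)*(m + 4)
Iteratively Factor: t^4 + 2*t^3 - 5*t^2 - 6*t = (t + 3)*(t^3 - t^2 - 2*t) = (t + 1)*(t + 3)*(t^2 - 2*t) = t*(t + 1)*(t + 3)*(t - 2)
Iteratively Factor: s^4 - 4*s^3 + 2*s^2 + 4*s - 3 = (s + 1)*(s^3 - 5*s^2 + 7*s - 3) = (s - 3)*(s + 1)*(s^2 - 2*s + 1) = (s - 3)*(s - 1)*(s + 1)*(s - 1)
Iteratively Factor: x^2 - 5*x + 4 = (x - 4)*(x - 1)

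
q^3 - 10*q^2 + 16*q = q*(q - 8)*(q - 2)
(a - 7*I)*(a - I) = a^2 - 8*I*a - 7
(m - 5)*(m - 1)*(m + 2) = m^3 - 4*m^2 - 7*m + 10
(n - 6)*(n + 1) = n^2 - 5*n - 6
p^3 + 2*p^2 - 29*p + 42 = (p - 3)*(p - 2)*(p + 7)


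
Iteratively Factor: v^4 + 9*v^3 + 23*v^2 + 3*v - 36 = (v + 3)*(v^3 + 6*v^2 + 5*v - 12) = (v + 3)^2*(v^2 + 3*v - 4) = (v + 3)^2*(v + 4)*(v - 1)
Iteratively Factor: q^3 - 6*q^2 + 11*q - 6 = (q - 3)*(q^2 - 3*q + 2) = (q - 3)*(q - 2)*(q - 1)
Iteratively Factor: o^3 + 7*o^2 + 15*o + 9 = (o + 1)*(o^2 + 6*o + 9) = (o + 1)*(o + 3)*(o + 3)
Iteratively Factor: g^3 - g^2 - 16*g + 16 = (g - 4)*(g^2 + 3*g - 4) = (g - 4)*(g + 4)*(g - 1)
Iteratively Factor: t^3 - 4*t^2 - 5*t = (t + 1)*(t^2 - 5*t) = (t - 5)*(t + 1)*(t)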